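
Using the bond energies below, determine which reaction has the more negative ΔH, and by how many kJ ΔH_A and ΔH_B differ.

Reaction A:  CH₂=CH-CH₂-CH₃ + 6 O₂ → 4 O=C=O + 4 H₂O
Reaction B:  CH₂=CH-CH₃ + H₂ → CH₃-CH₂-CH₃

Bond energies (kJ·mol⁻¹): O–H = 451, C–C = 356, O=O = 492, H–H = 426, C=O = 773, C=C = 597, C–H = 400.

Reaction A:
  Bonds broken (reactants):
    C–C: 2 × 356 = 712
    C–H: 8 × 400 = 3200
    C=C: 1 × 597 = 597
    O=O: 6 × 492 = 2952
    Σ(broken) = 7461 kJ
  Bonds formed (products):
    C=O: 8 × 773 = 6184
    O–H: 8 × 451 = 3608
    Σ(formed) = 9792 kJ
  ΔH_A = 7461 − 9792 = −2331 kJ
Reaction B:
  Bonds broken (reactants):
    C–C: 1 × 356 = 356
    C–H: 6 × 400 = 2400
    C=C: 1 × 597 = 597
    H–H: 1 × 426 = 426
    Σ(broken) = 3779 kJ
  Bonds formed (products):
    C–C: 2 × 356 = 712
    C–H: 8 × 400 = 3200
    Σ(formed) = 3912 kJ
  ΔH_B = 3779 − 3912 = −133 kJ
ΔH_A − ΔH_B = −2198 kJ, so reaction A has the more negative ΔH; |ΔH_A − ΔH_B| = 2198 kJ.

Reaction A, by 2198 kJ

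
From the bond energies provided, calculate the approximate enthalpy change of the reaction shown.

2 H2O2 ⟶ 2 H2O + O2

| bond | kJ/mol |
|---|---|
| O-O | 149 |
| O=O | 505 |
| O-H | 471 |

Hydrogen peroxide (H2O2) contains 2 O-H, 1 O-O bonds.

Bonds broken (reactants):
  O-H: 4 × 471 = 1884
  O-O: 2 × 149 = 298
  Σ(broken) = 2182 kJ
Bonds formed (products):
  O-H: 4 × 471 = 1884
  O=O: 1 × 505 = 505
  Σ(formed) = 2389 kJ
ΔH = Σ(broken) − Σ(formed) = 2182 − 2389 = −207 kJ

ΔH ≈ −207 kJ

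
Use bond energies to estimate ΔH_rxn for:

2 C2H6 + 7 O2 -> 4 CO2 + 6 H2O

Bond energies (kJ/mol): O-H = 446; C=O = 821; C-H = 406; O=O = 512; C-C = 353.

Bonds broken (reactants):
  C-C: 2 × 353 = 706
  C-H: 12 × 406 = 4872
  O=O: 7 × 512 = 3584
  Σ(broken) = 9162 kJ
Bonds formed (products):
  C=O: 8 × 821 = 6568
  O-H: 12 × 446 = 5352
  Σ(formed) = 11920 kJ
ΔH = Σ(broken) − Σ(formed) = 9162 − 11920 = −2758 kJ

ΔH ≈ −2758 kJ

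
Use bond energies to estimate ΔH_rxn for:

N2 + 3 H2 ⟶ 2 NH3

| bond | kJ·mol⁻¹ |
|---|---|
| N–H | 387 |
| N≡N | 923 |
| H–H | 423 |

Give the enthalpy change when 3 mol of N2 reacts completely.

ΔH = −390 kJ

Bonds broken (reactants):
  H–H: 3 × 423 = 1269
  N≡N: 1 × 923 = 923
  Σ(broken) = 2192 kJ
Bonds formed (products):
  N–H: 6 × 387 = 2322
  Σ(formed) = 2322 kJ
ΔH = Σ(broken) − Σ(formed) = 2192 − 2322 = −130 kJ
For 3× the reaction as written: 3 × (−130) = −390 kJ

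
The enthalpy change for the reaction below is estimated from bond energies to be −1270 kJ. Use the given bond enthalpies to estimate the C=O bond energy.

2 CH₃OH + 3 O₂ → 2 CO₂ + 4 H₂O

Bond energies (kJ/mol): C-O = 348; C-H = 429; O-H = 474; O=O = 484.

D(C=O) ≈ 787 kJ/mol

Let D be the C=O bond energy.
Σ(broken) = 6×429 + 2×348 + 2×474 + 3×484 = 5670
Σ(formed) = 4×D + 8×474 = 3792 + 4D
ΔH = Σ(broken) − Σ(formed) = (5670) − (3792 + 4D) = +1878 − 4D
Setting this equal to −1270 kJ gives 4D = 3148, so D = 787 kJ/mol.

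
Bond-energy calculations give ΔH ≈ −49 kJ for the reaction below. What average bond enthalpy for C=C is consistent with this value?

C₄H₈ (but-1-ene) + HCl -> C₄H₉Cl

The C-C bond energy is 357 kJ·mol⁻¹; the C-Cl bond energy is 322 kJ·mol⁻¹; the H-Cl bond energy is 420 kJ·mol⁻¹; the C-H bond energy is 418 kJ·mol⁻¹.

D(C=C) ≈ 628 kJ/mol

Let D be the C=C bond energy.
Σ(broken) = 2×357 + 8×418 + 1×D + 1×420 = 4478 + D
Σ(formed) = 3×357 + 1×322 + 9×418 = 5155
ΔH = Σ(broken) − Σ(formed) = (4478 + D) − (5155) = −677 + D
Setting this equal to −49 kJ gives D = 628 kJ/mol.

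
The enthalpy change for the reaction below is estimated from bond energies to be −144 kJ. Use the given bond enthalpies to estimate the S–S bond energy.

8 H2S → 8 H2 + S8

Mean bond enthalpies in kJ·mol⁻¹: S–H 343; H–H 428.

Let D be the S–S bond energy.
Σ(broken) = 16×343 = 5488
Σ(formed) = 8×428 + 8×D = 3424 + 8D
ΔH = Σ(broken) − Σ(formed) = (5488) − (3424 + 8D) = +2064 − 8D
Setting this equal to −144 kJ gives 8D = 2208, so D = 276 kJ/mol.

D(S–S) ≈ 276 kJ/mol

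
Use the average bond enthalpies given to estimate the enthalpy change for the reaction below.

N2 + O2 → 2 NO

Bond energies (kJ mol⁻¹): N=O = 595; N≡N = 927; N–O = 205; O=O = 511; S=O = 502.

ΔH ≈ +248 kJ

Bonds broken (reactants):
  N≡N: 1 × 927 = 927
  O=O: 1 × 511 = 511
  Σ(broken) = 1438 kJ
Bonds formed (products):
  N=O: 2 × 595 = 1190
  Σ(formed) = 1190 kJ
ΔH = Σ(broken) − Σ(formed) = 1438 − 1190 = +248 kJ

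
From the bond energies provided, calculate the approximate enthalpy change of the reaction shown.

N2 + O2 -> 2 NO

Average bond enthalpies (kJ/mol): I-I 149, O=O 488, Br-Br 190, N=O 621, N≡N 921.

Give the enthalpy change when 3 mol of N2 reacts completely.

ΔH = +501 kJ

Bonds broken (reactants):
  N≡N: 1 × 921 = 921
  O=O: 1 × 488 = 488
  Σ(broken) = 1409 kJ
Bonds formed (products):
  N=O: 2 × 621 = 1242
  Σ(formed) = 1242 kJ
ΔH = Σ(broken) − Σ(formed) = 1409 − 1242 = +167 kJ
For 3× the reaction as written: 3 × (+167) = +501 kJ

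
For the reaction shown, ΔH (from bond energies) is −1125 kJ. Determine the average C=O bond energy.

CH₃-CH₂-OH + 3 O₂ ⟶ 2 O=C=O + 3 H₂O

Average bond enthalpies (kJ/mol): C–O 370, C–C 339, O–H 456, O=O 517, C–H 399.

Let D be the C=O bond energy.
Σ(broken) = 1×339 + 5×399 + 1×370 + 1×456 + 3×517 = 4711
Σ(formed) = 4×D + 6×456 = 2736 + 4D
ΔH = Σ(broken) − Σ(formed) = (4711) − (2736 + 4D) = +1975 − 4D
Setting this equal to −1125 kJ gives 4D = 3100, so D = 775 kJ/mol.

D(C=O) ≈ 775 kJ/mol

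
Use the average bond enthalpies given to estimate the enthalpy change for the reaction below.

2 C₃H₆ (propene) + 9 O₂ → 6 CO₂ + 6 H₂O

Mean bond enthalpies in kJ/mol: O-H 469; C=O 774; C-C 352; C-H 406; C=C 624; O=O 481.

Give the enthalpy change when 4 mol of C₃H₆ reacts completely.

ΔH = −7526 kJ

Bonds broken (reactants):
  C-C: 2 × 352 = 704
  C-H: 12 × 406 = 4872
  C=C: 2 × 624 = 1248
  O=O: 9 × 481 = 4329
  Σ(broken) = 11153 kJ
Bonds formed (products):
  C=O: 12 × 774 = 9288
  O-H: 12 × 469 = 5628
  Σ(formed) = 14916 kJ
ΔH = Σ(broken) − Σ(formed) = 11153 − 14916 = −3763 kJ
For 2× the reaction as written: 2 × (−3763) = −7526 kJ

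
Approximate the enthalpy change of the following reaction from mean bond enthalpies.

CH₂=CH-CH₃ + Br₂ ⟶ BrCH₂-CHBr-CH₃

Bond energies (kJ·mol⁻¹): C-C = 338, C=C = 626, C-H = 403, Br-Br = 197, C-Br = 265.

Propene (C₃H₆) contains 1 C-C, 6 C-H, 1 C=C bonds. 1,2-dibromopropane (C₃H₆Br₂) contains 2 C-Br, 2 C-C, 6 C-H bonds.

ΔH ≈ −45 kJ

Bonds broken (reactants):
  Br-Br: 1 × 197 = 197
  C-C: 1 × 338 = 338
  C-H: 6 × 403 = 2418
  C=C: 1 × 626 = 626
  Σ(broken) = 3579 kJ
Bonds formed (products):
  C-Br: 2 × 265 = 530
  C-C: 2 × 338 = 676
  C-H: 6 × 403 = 2418
  Σ(formed) = 3624 kJ
ΔH = Σ(broken) − Σ(formed) = 3579 − 3624 = −45 kJ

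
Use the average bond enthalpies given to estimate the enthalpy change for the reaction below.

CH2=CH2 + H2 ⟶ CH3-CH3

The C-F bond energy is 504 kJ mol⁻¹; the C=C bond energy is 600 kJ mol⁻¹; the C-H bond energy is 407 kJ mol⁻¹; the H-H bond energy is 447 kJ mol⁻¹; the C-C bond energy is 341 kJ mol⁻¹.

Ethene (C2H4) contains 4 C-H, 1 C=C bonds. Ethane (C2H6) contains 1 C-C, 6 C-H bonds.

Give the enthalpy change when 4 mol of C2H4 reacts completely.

ΔH = −432 kJ

Bonds broken (reactants):
  C-H: 4 × 407 = 1628
  C=C: 1 × 600 = 600
  H-H: 1 × 447 = 447
  Σ(broken) = 2675 kJ
Bonds formed (products):
  C-C: 1 × 341 = 341
  C-H: 6 × 407 = 2442
  Σ(formed) = 2783 kJ
ΔH = Σ(broken) − Σ(formed) = 2675 − 2783 = −108 kJ
For 4× the reaction as written: 4 × (−108) = −432 kJ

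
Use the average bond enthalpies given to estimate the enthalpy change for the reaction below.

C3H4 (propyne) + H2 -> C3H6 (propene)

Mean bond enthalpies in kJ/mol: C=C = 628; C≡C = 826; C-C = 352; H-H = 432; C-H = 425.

Bonds broken (reactants):
  C≡C: 1 × 826 = 826
  C-C: 1 × 352 = 352
  C-H: 4 × 425 = 1700
  H-H: 1 × 432 = 432
  Σ(broken) = 3310 kJ
Bonds formed (products):
  C-C: 1 × 352 = 352
  C-H: 6 × 425 = 2550
  C=C: 1 × 628 = 628
  Σ(formed) = 3530 kJ
ΔH = Σ(broken) − Σ(formed) = 3310 − 3530 = −220 kJ

ΔH ≈ −220 kJ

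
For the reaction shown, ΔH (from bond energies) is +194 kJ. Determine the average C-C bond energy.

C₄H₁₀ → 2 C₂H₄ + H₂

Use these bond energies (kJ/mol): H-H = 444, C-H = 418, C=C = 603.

Let D be the C-C bond energy.
Σ(broken) = 3×D + 10×418 = 4180 + 3D
Σ(formed) = 8×418 + 2×603 + 1×444 = 4994
ΔH = Σ(broken) − Σ(formed) = (4180 + 3D) − (4994) = −814 + 3D
Setting this equal to +194 kJ gives 3D = 1008, so D = 336 kJ/mol.

D(C-C) ≈ 336 kJ/mol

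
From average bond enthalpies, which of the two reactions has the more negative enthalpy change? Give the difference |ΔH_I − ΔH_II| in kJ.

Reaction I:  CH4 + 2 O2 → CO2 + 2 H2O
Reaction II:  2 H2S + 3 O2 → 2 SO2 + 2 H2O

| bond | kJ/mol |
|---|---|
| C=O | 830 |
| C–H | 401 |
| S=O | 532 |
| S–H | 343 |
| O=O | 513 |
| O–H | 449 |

Reaction I:
  Bonds broken (reactants):
    C–H: 4 × 401 = 1604
    O=O: 2 × 513 = 1026
    Σ(broken) = 2630 kJ
  Bonds formed (products):
    C=O: 2 × 830 = 1660
    O–H: 4 × 449 = 1796
    Σ(formed) = 3456 kJ
  ΔH_I = 2630 − 3456 = −826 kJ
Reaction II:
  Bonds broken (reactants):
    O=O: 3 × 513 = 1539
    S–H: 4 × 343 = 1372
    Σ(broken) = 2911 kJ
  Bonds formed (products):
    O–H: 4 × 449 = 1796
    S=O: 4 × 532 = 2128
    Σ(formed) = 3924 kJ
  ΔH_II = 2911 − 3924 = −1013 kJ
ΔH_I − ΔH_II = +187 kJ, so reaction II has the more negative ΔH; |ΔH_I − ΔH_II| = 187 kJ.

Reaction II, by 187 kJ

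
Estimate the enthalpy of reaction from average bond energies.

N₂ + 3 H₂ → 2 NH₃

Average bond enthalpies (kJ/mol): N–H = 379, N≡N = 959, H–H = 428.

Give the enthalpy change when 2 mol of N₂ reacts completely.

Bonds broken (reactants):
  H–H: 3 × 428 = 1284
  N≡N: 1 × 959 = 959
  Σ(broken) = 2243 kJ
Bonds formed (products):
  N–H: 6 × 379 = 2274
  Σ(formed) = 2274 kJ
ΔH = Σ(broken) − Σ(formed) = 2243 − 2274 = −31 kJ
For 2× the reaction as written: 2 × (−31) = −62 kJ

ΔH = −62 kJ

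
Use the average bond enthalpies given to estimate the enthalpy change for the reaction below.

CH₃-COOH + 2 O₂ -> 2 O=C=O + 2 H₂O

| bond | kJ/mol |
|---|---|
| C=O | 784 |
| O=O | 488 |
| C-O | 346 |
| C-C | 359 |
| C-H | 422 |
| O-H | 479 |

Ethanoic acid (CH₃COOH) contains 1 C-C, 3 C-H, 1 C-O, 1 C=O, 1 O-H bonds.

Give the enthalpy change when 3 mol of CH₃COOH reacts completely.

Bonds broken (reactants):
  C-C: 1 × 359 = 359
  C-H: 3 × 422 = 1266
  C-O: 1 × 346 = 346
  C=O: 1 × 784 = 784
  O-H: 1 × 479 = 479
  O=O: 2 × 488 = 976
  Σ(broken) = 4210 kJ
Bonds formed (products):
  C=O: 4 × 784 = 3136
  O-H: 4 × 479 = 1916
  Σ(formed) = 5052 kJ
ΔH = Σ(broken) − Σ(formed) = 4210 − 5052 = −842 kJ
For 3× the reaction as written: 3 × (−842) = −2526 kJ

ΔH = −2526 kJ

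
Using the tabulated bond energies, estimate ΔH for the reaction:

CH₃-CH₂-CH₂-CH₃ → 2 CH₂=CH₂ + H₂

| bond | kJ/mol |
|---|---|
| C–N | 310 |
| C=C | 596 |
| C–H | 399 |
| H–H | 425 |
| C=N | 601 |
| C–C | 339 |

Bonds broken (reactants):
  C–C: 3 × 339 = 1017
  C–H: 10 × 399 = 3990
  Σ(broken) = 5007 kJ
Bonds formed (products):
  C–H: 8 × 399 = 3192
  C=C: 2 × 596 = 1192
  H–H: 1 × 425 = 425
  Σ(formed) = 4809 kJ
ΔH = Σ(broken) − Σ(formed) = 5007 − 4809 = +198 kJ

ΔH ≈ +198 kJ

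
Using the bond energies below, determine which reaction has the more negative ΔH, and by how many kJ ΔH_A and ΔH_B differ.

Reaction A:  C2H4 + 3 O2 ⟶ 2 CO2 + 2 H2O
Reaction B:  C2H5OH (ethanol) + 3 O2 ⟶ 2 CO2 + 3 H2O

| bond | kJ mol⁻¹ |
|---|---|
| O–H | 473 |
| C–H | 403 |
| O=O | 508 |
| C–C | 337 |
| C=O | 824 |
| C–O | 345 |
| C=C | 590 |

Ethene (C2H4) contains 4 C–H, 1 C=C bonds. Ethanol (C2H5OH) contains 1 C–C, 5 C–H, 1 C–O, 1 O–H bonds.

Reaction A:
  Bonds broken (reactants):
    C–H: 4 × 403 = 1612
    C=C: 1 × 590 = 590
    O=O: 3 × 508 = 1524
    Σ(broken) = 3726 kJ
  Bonds formed (products):
    C=O: 4 × 824 = 3296
    O–H: 4 × 473 = 1892
    Σ(formed) = 5188 kJ
  ΔH_A = 3726 − 5188 = −1462 kJ
Reaction B:
  Bonds broken (reactants):
    C–C: 1 × 337 = 337
    C–H: 5 × 403 = 2015
    C–O: 1 × 345 = 345
    O–H: 1 × 473 = 473
    O=O: 3 × 508 = 1524
    Σ(broken) = 4694 kJ
  Bonds formed (products):
    C=O: 4 × 824 = 3296
    O–H: 6 × 473 = 2838
    Σ(formed) = 6134 kJ
  ΔH_B = 4694 − 6134 = −1440 kJ
ΔH_A − ΔH_B = −22 kJ, so reaction A has the more negative ΔH; |ΔH_A − ΔH_B| = 22 kJ.

Reaction A, by 22 kJ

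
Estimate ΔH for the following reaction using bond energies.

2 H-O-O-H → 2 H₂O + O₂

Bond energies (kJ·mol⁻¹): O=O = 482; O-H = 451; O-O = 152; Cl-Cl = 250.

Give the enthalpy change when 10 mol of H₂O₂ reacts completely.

Bonds broken (reactants):
  O-H: 4 × 451 = 1804
  O-O: 2 × 152 = 304
  Σ(broken) = 2108 kJ
Bonds formed (products):
  O-H: 4 × 451 = 1804
  O=O: 1 × 482 = 482
  Σ(formed) = 2286 kJ
ΔH = Σ(broken) − Σ(formed) = 2108 − 2286 = −178 kJ
For 5× the reaction as written: 5 × (−178) = −890 kJ

ΔH = −890 kJ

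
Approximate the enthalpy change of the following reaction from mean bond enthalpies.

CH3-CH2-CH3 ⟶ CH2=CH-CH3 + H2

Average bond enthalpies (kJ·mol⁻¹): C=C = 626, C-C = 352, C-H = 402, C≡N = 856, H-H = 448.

ΔH ≈ +82 kJ

Bonds broken (reactants):
  C-C: 2 × 352 = 704
  C-H: 8 × 402 = 3216
  Σ(broken) = 3920 kJ
Bonds formed (products):
  C-C: 1 × 352 = 352
  C-H: 6 × 402 = 2412
  C=C: 1 × 626 = 626
  H-H: 1 × 448 = 448
  Σ(formed) = 3838 kJ
ΔH = Σ(broken) − Σ(formed) = 3920 − 3838 = +82 kJ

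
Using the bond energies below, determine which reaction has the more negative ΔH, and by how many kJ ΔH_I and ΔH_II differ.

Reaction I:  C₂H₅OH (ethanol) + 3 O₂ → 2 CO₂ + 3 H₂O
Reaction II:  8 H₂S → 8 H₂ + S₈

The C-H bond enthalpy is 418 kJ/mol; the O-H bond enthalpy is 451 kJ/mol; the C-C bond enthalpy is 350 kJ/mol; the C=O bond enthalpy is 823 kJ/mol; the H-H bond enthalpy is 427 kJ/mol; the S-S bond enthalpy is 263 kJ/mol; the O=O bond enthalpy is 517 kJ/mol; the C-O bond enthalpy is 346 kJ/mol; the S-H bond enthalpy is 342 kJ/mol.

Reaction I:
  Bonds broken (reactants):
    C-C: 1 × 350 = 350
    C-H: 5 × 418 = 2090
    C-O: 1 × 346 = 346
    O-H: 1 × 451 = 451
    O=O: 3 × 517 = 1551
    Σ(broken) = 4788 kJ
  Bonds formed (products):
    C=O: 4 × 823 = 3292
    O-H: 6 × 451 = 2706
    Σ(formed) = 5998 kJ
  ΔH_I = 4788 − 5998 = −1210 kJ
Reaction II:
  Bonds broken (reactants):
    S-H: 16 × 342 = 5472
    Σ(broken) = 5472 kJ
  Bonds formed (products):
    H-H: 8 × 427 = 3416
    S-S: 8 × 263 = 2104
    Σ(formed) = 5520 kJ
  ΔH_II = 5472 − 5520 = −48 kJ
ΔH_I − ΔH_II = −1162 kJ, so reaction I has the more negative ΔH; |ΔH_I − ΔH_II| = 1162 kJ.

Reaction I, by 1162 kJ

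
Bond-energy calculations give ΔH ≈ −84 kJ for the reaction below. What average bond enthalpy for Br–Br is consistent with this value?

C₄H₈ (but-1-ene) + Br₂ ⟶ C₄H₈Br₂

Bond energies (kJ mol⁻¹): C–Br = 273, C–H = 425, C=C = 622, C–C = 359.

D(Br–Br) ≈ 199 kJ/mol

Let D be the Br–Br bond energy.
Σ(broken) = 1×D + 2×359 + 8×425 + 1×622 = 4740 + D
Σ(formed) = 2×273 + 3×359 + 8×425 = 5023
ΔH = Σ(broken) − Σ(formed) = (4740 + D) − (5023) = −283 + D
Setting this equal to −84 kJ gives D = 199 kJ/mol.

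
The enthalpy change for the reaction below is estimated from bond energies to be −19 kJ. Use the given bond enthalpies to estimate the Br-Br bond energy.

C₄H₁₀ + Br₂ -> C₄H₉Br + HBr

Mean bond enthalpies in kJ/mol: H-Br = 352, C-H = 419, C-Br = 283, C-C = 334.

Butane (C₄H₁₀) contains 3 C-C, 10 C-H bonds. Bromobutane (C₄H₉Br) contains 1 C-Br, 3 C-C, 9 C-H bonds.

Let D be the Br-Br bond energy.
Σ(broken) = 1×D + 3×334 + 10×419 = 5192 + D
Σ(formed) = 1×283 + 3×334 + 9×419 + 1×352 = 5408
ΔH = Σ(broken) − Σ(formed) = (5192 + D) − (5408) = −216 + D
Setting this equal to −19 kJ gives D = 197 kJ/mol.

D(Br-Br) ≈ 197 kJ/mol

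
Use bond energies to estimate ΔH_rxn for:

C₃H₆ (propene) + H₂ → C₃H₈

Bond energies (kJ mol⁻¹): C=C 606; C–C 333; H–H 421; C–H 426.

Bonds broken (reactants):
  C–C: 1 × 333 = 333
  C–H: 6 × 426 = 2556
  C=C: 1 × 606 = 606
  H–H: 1 × 421 = 421
  Σ(broken) = 3916 kJ
Bonds formed (products):
  C–C: 2 × 333 = 666
  C–H: 8 × 426 = 3408
  Σ(formed) = 4074 kJ
ΔH = Σ(broken) − Σ(formed) = 3916 − 4074 = −158 kJ

ΔH ≈ −158 kJ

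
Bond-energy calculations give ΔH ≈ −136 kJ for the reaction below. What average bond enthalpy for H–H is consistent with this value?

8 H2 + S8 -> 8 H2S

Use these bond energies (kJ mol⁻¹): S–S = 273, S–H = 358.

D(H–H) ≈ 426 kJ/mol

Let D be the H–H bond energy.
Σ(broken) = 8×D + 8×273 = 2184 + 8D
Σ(formed) = 16×358 = 5728
ΔH = Σ(broken) − Σ(formed) = (2184 + 8D) − (5728) = −3544 + 8D
Setting this equal to −136 kJ gives 8D = 3408, so D = 426 kJ/mol.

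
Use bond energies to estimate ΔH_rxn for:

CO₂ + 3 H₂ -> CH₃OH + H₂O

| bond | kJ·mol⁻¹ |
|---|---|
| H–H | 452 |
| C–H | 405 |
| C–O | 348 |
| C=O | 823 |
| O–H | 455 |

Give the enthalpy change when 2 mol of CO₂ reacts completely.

Bonds broken (reactants):
  C=O: 2 × 823 = 1646
  H–H: 3 × 452 = 1356
  Σ(broken) = 3002 kJ
Bonds formed (products):
  C–H: 3 × 405 = 1215
  C–O: 1 × 348 = 348
  O–H: 3 × 455 = 1365
  Σ(formed) = 2928 kJ
ΔH = Σ(broken) − Σ(formed) = 3002 − 2928 = +74 kJ
For 2× the reaction as written: 2 × (+74) = +148 kJ

ΔH = +148 kJ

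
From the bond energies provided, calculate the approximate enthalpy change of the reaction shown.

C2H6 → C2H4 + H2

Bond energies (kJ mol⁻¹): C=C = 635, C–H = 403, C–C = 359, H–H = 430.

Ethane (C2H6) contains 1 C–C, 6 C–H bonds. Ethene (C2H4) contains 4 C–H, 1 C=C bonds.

Bonds broken (reactants):
  C–C: 1 × 359 = 359
  C–H: 6 × 403 = 2418
  Σ(broken) = 2777 kJ
Bonds formed (products):
  C–H: 4 × 403 = 1612
  C=C: 1 × 635 = 635
  H–H: 1 × 430 = 430
  Σ(formed) = 2677 kJ
ΔH = Σ(broken) − Σ(formed) = 2777 − 2677 = +100 kJ

ΔH ≈ +100 kJ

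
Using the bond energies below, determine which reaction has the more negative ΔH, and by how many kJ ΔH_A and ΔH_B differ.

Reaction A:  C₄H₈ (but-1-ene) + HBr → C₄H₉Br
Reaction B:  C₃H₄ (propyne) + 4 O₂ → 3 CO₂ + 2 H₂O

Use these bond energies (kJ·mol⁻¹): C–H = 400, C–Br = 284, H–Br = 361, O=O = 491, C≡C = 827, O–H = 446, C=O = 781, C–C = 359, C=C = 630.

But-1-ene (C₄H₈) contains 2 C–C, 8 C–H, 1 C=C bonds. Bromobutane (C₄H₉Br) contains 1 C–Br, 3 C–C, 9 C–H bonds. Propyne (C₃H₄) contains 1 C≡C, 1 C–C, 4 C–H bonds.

Reaction A:
  Bonds broken (reactants):
    C–C: 2 × 359 = 718
    C–H: 8 × 400 = 3200
    C=C: 1 × 630 = 630
    H–Br: 1 × 361 = 361
    Σ(broken) = 4909 kJ
  Bonds formed (products):
    C–Br: 1 × 284 = 284
    C–C: 3 × 359 = 1077
    C–H: 9 × 400 = 3600
    Σ(formed) = 4961 kJ
  ΔH_A = 4909 − 4961 = −52 kJ
Reaction B:
  Bonds broken (reactants):
    C≡C: 1 × 827 = 827
    C–C: 1 × 359 = 359
    C–H: 4 × 400 = 1600
    O=O: 4 × 491 = 1964
    Σ(broken) = 4750 kJ
  Bonds formed (products):
    C=O: 6 × 781 = 4686
    O–H: 4 × 446 = 1784
    Σ(formed) = 6470 kJ
  ΔH_B = 4750 − 6470 = −1720 kJ
ΔH_A − ΔH_B = +1668 kJ, so reaction B has the more negative ΔH; |ΔH_A − ΔH_B| = 1668 kJ.

Reaction B, by 1668 kJ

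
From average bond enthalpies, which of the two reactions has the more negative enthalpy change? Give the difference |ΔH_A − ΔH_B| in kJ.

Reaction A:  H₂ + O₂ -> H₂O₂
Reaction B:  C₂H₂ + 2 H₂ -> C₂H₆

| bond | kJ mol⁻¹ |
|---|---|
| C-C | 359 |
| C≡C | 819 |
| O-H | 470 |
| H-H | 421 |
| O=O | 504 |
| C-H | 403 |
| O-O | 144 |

Reaction A:
  Bonds broken (reactants):
    H-H: 1 × 421 = 421
    O=O: 1 × 504 = 504
    Σ(broken) = 925 kJ
  Bonds formed (products):
    O-H: 2 × 470 = 940
    O-O: 1 × 144 = 144
    Σ(formed) = 1084 kJ
  ΔH_A = 925 − 1084 = −159 kJ
Reaction B:
  Bonds broken (reactants):
    C≡C: 1 × 819 = 819
    C-H: 2 × 403 = 806
    H-H: 2 × 421 = 842
    Σ(broken) = 2467 kJ
  Bonds formed (products):
    C-C: 1 × 359 = 359
    C-H: 6 × 403 = 2418
    Σ(formed) = 2777 kJ
  ΔH_B = 2467 − 2777 = −310 kJ
ΔH_A − ΔH_B = +151 kJ, so reaction B has the more negative ΔH; |ΔH_A − ΔH_B| = 151 kJ.

Reaction B, by 151 kJ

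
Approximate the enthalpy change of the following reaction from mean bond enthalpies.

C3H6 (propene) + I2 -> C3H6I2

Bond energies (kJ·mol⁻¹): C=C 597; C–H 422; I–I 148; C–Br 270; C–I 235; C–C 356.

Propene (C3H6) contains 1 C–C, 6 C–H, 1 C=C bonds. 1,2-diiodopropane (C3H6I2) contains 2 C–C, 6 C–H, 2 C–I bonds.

Bonds broken (reactants):
  C–C: 1 × 356 = 356
  C–H: 6 × 422 = 2532
  C=C: 1 × 597 = 597
  I–I: 1 × 148 = 148
  Σ(broken) = 3633 kJ
Bonds formed (products):
  C–C: 2 × 356 = 712
  C–H: 6 × 422 = 2532
  C–I: 2 × 235 = 470
  Σ(formed) = 3714 kJ
ΔH = Σ(broken) − Σ(formed) = 3633 − 3714 = −81 kJ

ΔH ≈ −81 kJ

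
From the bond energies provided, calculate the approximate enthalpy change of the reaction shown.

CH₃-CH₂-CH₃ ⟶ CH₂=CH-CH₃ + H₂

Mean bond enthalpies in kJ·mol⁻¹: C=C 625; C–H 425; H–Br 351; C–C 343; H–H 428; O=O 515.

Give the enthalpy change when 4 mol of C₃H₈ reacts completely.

Bonds broken (reactants):
  C–C: 2 × 343 = 686
  C–H: 8 × 425 = 3400
  Σ(broken) = 4086 kJ
Bonds formed (products):
  C–C: 1 × 343 = 343
  C–H: 6 × 425 = 2550
  C=C: 1 × 625 = 625
  H–H: 1 × 428 = 428
  Σ(formed) = 3946 kJ
ΔH = Σ(broken) − Σ(formed) = 4086 − 3946 = +140 kJ
For 4× the reaction as written: 4 × (+140) = +560 kJ

ΔH = +560 kJ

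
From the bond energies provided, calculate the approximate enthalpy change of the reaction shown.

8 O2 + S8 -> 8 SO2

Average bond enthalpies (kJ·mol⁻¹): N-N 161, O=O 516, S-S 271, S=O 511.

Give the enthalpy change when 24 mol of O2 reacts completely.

Bonds broken (reactants):
  O=O: 8 × 516 = 4128
  S-S: 8 × 271 = 2168
  Σ(broken) = 6296 kJ
Bonds formed (products):
  S=O: 16 × 511 = 8176
  Σ(formed) = 8176 kJ
ΔH = Σ(broken) − Σ(formed) = 6296 − 8176 = −1880 kJ
For 3× the reaction as written: 3 × (−1880) = −5640 kJ

ΔH = −5640 kJ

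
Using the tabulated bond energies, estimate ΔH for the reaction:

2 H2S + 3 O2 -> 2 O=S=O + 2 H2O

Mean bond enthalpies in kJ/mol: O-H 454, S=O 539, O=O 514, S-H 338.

ΔH ≈ −1078 kJ

Bonds broken (reactants):
  O=O: 3 × 514 = 1542
  S-H: 4 × 338 = 1352
  Σ(broken) = 2894 kJ
Bonds formed (products):
  O-H: 4 × 454 = 1816
  S=O: 4 × 539 = 2156
  Σ(formed) = 3972 kJ
ΔH = Σ(broken) − Σ(formed) = 2894 − 3972 = −1078 kJ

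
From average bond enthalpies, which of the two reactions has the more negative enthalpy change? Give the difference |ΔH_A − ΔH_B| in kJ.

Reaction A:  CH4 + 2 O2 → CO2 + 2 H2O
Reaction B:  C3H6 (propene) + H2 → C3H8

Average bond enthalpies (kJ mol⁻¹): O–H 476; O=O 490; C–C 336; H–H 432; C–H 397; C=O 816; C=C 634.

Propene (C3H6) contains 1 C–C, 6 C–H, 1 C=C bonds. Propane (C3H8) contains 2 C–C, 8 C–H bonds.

Reaction A, by 904 kJ

Reaction A:
  Bonds broken (reactants):
    C–H: 4 × 397 = 1588
    O=O: 2 × 490 = 980
    Σ(broken) = 2568 kJ
  Bonds formed (products):
    C=O: 2 × 816 = 1632
    O–H: 4 × 476 = 1904
    Σ(formed) = 3536 kJ
  ΔH_A = 2568 − 3536 = −968 kJ
Reaction B:
  Bonds broken (reactants):
    C–C: 1 × 336 = 336
    C–H: 6 × 397 = 2382
    C=C: 1 × 634 = 634
    H–H: 1 × 432 = 432
    Σ(broken) = 3784 kJ
  Bonds formed (products):
    C–C: 2 × 336 = 672
    C–H: 8 × 397 = 3176
    Σ(formed) = 3848 kJ
  ΔH_B = 3784 − 3848 = −64 kJ
ΔH_A − ΔH_B = −904 kJ, so reaction A has the more negative ΔH; |ΔH_A − ΔH_B| = 904 kJ.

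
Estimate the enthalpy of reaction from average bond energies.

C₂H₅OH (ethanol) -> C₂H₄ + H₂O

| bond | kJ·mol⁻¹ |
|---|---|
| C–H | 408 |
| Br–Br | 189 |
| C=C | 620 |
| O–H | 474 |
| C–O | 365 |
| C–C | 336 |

Bonds broken (reactants):
  C–C: 1 × 336 = 336
  C–H: 5 × 408 = 2040
  C–O: 1 × 365 = 365
  O–H: 1 × 474 = 474
  Σ(broken) = 3215 kJ
Bonds formed (products):
  C–H: 4 × 408 = 1632
  C=C: 1 × 620 = 620
  O–H: 2 × 474 = 948
  Σ(formed) = 3200 kJ
ΔH = Σ(broken) − Σ(formed) = 3215 − 3200 = +15 kJ

ΔH ≈ +15 kJ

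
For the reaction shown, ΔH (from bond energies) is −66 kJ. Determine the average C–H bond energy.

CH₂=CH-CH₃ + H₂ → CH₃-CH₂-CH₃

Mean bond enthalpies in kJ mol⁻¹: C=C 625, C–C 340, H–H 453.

D(C–H) ≈ 402 kJ/mol

Let D be the C–H bond energy.
Σ(broken) = 1×340 + 6×D + 1×625 + 1×453 = 1418 + 6D
Σ(formed) = 2×340 + 8×D = 680 + 8D
ΔH = Σ(broken) − Σ(formed) = (1418 + 6D) − (680 + 8D) = +738 − 2D
Setting this equal to −66 kJ gives 2D = 804, so D = 402 kJ/mol.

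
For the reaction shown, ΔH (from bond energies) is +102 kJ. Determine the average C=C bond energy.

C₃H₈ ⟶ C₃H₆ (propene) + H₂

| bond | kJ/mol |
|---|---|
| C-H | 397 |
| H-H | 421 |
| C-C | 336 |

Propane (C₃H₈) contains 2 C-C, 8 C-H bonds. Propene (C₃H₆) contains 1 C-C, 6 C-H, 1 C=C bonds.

D(C=C) ≈ 607 kJ/mol

Let D be the C=C bond energy.
Σ(broken) = 2×336 + 8×397 = 3848
Σ(formed) = 1×336 + 6×397 + 1×D + 1×421 = 3139 + D
ΔH = Σ(broken) − Σ(formed) = (3848) − (3139 + D) = +709 − D
Setting this equal to +102 kJ gives D = 607 kJ/mol.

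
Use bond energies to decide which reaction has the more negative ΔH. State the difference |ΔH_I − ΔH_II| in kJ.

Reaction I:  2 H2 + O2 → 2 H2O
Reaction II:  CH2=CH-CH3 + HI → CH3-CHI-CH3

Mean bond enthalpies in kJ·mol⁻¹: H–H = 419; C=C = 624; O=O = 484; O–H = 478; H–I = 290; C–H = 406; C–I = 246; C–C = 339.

Reaction I:
  Bonds broken (reactants):
    H–H: 2 × 419 = 838
    O=O: 1 × 484 = 484
    Σ(broken) = 1322 kJ
  Bonds formed (products):
    O–H: 4 × 478 = 1912
    Σ(formed) = 1912 kJ
  ΔH_I = 1322 − 1912 = −590 kJ
Reaction II:
  Bonds broken (reactants):
    C–C: 1 × 339 = 339
    C–H: 6 × 406 = 2436
    C=C: 1 × 624 = 624
    H–I: 1 × 290 = 290
    Σ(broken) = 3689 kJ
  Bonds formed (products):
    C–C: 2 × 339 = 678
    C–H: 7 × 406 = 2842
    C–I: 1 × 246 = 246
    Σ(formed) = 3766 kJ
  ΔH_II = 3689 − 3766 = −77 kJ
ΔH_I − ΔH_II = −513 kJ, so reaction I has the more negative ΔH; |ΔH_I − ΔH_II| = 513 kJ.

Reaction I, by 513 kJ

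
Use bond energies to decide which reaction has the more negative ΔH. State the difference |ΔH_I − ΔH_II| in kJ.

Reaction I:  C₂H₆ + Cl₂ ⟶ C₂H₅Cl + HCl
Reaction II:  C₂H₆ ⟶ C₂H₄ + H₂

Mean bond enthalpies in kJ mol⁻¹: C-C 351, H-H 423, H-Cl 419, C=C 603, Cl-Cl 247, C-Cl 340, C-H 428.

Reaction I, by 265 kJ

Reaction I:
  Bonds broken (reactants):
    C-C: 1 × 351 = 351
    C-H: 6 × 428 = 2568
    Cl-Cl: 1 × 247 = 247
    Σ(broken) = 3166 kJ
  Bonds formed (products):
    C-C: 1 × 351 = 351
    C-Cl: 1 × 340 = 340
    C-H: 5 × 428 = 2140
    H-Cl: 1 × 419 = 419
    Σ(formed) = 3250 kJ
  ΔH_I = 3166 − 3250 = −84 kJ
Reaction II:
  Bonds broken (reactants):
    C-C: 1 × 351 = 351
    C-H: 6 × 428 = 2568
    Σ(broken) = 2919 kJ
  Bonds formed (products):
    C-H: 4 × 428 = 1712
    C=C: 1 × 603 = 603
    H-H: 1 × 423 = 423
    Σ(formed) = 2738 kJ
  ΔH_II = 2919 − 2738 = +181 kJ
ΔH_I − ΔH_II = −265 kJ, so reaction I has the more negative ΔH; |ΔH_I − ΔH_II| = 265 kJ.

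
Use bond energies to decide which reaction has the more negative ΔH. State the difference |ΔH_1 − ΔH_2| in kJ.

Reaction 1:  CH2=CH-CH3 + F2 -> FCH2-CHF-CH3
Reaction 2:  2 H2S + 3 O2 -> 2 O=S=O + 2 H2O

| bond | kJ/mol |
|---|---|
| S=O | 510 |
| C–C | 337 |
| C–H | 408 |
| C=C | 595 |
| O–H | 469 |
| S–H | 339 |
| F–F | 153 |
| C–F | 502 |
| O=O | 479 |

Reaction 2, by 530 kJ

Reaction 1:
  Bonds broken (reactants):
    C–C: 1 × 337 = 337
    C–H: 6 × 408 = 2448
    C=C: 1 × 595 = 595
    F–F: 1 × 153 = 153
    Σ(broken) = 3533 kJ
  Bonds formed (products):
    C–C: 2 × 337 = 674
    C–F: 2 × 502 = 1004
    C–H: 6 × 408 = 2448
    Σ(formed) = 4126 kJ
  ΔH_1 = 3533 − 4126 = −593 kJ
Reaction 2:
  Bonds broken (reactants):
    O=O: 3 × 479 = 1437
    S–H: 4 × 339 = 1356
    Σ(broken) = 2793 kJ
  Bonds formed (products):
    O–H: 4 × 469 = 1876
    S=O: 4 × 510 = 2040
    Σ(formed) = 3916 kJ
  ΔH_2 = 2793 − 3916 = −1123 kJ
ΔH_1 − ΔH_2 = +530 kJ, so reaction 2 has the more negative ΔH; |ΔH_1 − ΔH_2| = 530 kJ.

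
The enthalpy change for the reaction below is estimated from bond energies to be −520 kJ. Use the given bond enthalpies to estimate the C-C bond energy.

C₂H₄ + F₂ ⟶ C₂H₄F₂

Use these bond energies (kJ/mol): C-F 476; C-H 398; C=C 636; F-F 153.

D(C-C) ≈ 357 kJ/mol

Let D be the C-C bond energy.
Σ(broken) = 4×398 + 1×636 + 1×153 = 2381
Σ(formed) = 1×D + 2×476 + 4×398 = 2544 + D
ΔH = Σ(broken) − Σ(formed) = (2381) − (2544 + D) = −163 − D
Setting this equal to −520 kJ gives D = 357 kJ/mol.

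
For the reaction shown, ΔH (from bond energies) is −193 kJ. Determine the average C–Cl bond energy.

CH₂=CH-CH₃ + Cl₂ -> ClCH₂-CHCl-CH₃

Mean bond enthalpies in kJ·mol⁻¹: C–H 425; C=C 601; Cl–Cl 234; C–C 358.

Let D be the C–Cl bond energy.
Σ(broken) = 1×358 + 6×425 + 1×601 + 1×234 = 3743
Σ(formed) = 2×358 + 2×D + 6×425 = 3266 + 2D
ΔH = Σ(broken) − Σ(formed) = (3743) − (3266 + 2D) = +477 − 2D
Setting this equal to −193 kJ gives 2D = 670, so D = 335 kJ/mol.

D(C–Cl) ≈ 335 kJ/mol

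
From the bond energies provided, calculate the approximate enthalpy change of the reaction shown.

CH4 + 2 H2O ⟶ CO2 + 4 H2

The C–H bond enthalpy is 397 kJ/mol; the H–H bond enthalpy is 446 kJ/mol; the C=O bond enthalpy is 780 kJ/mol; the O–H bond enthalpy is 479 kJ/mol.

ΔH ≈ +160 kJ

Bonds broken (reactants):
  C–H: 4 × 397 = 1588
  O–H: 4 × 479 = 1916
  Σ(broken) = 3504 kJ
Bonds formed (products):
  C=O: 2 × 780 = 1560
  H–H: 4 × 446 = 1784
  Σ(formed) = 3344 kJ
ΔH = Σ(broken) − Σ(formed) = 3504 − 3344 = +160 kJ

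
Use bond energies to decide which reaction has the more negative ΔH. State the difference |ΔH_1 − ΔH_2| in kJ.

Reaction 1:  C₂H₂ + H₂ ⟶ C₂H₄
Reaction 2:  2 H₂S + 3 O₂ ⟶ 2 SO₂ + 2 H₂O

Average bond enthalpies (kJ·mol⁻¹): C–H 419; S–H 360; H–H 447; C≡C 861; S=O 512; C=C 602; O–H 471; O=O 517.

Reaction 2, by 809 kJ

Reaction 1:
  Bonds broken (reactants):
    C≡C: 1 × 861 = 861
    C–H: 2 × 419 = 838
    H–H: 1 × 447 = 447
    Σ(broken) = 2146 kJ
  Bonds formed (products):
    C–H: 4 × 419 = 1676
    C=C: 1 × 602 = 602
    Σ(formed) = 2278 kJ
  ΔH_1 = 2146 − 2278 = −132 kJ
Reaction 2:
  Bonds broken (reactants):
    O=O: 3 × 517 = 1551
    S–H: 4 × 360 = 1440
    Σ(broken) = 2991 kJ
  Bonds formed (products):
    O–H: 4 × 471 = 1884
    S=O: 4 × 512 = 2048
    Σ(formed) = 3932 kJ
  ΔH_2 = 2991 − 3932 = −941 kJ
ΔH_1 − ΔH_2 = +809 kJ, so reaction 2 has the more negative ΔH; |ΔH_1 − ΔH_2| = 809 kJ.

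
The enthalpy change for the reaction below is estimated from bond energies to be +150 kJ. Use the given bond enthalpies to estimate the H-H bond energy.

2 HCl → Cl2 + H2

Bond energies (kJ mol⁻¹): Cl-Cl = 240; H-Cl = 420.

D(H-H) ≈ 450 kJ/mol

Let D be the H-H bond energy.
Σ(broken) = 2×420 = 840
Σ(formed) = 1×240 + 1×D = 240 + D
ΔH = Σ(broken) − Σ(formed) = (840) − (240 + D) = +600 − D
Setting this equal to +150 kJ gives D = 450 kJ/mol.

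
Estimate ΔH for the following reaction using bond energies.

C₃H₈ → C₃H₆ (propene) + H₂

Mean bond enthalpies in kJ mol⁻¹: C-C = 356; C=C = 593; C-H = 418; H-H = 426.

Bonds broken (reactants):
  C-C: 2 × 356 = 712
  C-H: 8 × 418 = 3344
  Σ(broken) = 4056 kJ
Bonds formed (products):
  C-C: 1 × 356 = 356
  C-H: 6 × 418 = 2508
  C=C: 1 × 593 = 593
  H-H: 1 × 426 = 426
  Σ(formed) = 3883 kJ
ΔH = Σ(broken) − Σ(formed) = 4056 − 3883 = +173 kJ

ΔH ≈ +173 kJ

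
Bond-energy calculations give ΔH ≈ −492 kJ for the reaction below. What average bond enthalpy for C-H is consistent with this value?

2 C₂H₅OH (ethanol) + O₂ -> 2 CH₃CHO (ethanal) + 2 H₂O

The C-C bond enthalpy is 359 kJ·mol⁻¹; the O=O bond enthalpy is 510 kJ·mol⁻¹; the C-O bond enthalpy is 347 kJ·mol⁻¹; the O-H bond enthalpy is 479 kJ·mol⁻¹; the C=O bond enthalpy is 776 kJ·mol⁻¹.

Let D be the C-H bond energy.
Σ(broken) = 2×359 + 10×D + 2×347 + 2×479 + 1×510 = 2880 + 10D
Σ(formed) = 2×359 + 8×D + 2×776 + 4×479 = 4186 + 8D
ΔH = Σ(broken) − Σ(formed) = (2880 + 10D) − (4186 + 8D) = −1306 + 2D
Setting this equal to −492 kJ gives 2D = 814, so D = 407 kJ/mol.

D(C-H) ≈ 407 kJ/mol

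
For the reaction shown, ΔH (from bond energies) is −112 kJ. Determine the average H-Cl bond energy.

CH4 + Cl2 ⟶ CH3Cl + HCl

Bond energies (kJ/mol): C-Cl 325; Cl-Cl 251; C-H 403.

D(H-Cl) ≈ 441 kJ/mol

Let D be the H-Cl bond energy.
Σ(broken) = 4×403 + 1×251 = 1863
Σ(formed) = 1×325 + 3×403 + 1×D = 1534 + D
ΔH = Σ(broken) − Σ(formed) = (1863) − (1534 + D) = +329 − D
Setting this equal to −112 kJ gives D = 441 kJ/mol.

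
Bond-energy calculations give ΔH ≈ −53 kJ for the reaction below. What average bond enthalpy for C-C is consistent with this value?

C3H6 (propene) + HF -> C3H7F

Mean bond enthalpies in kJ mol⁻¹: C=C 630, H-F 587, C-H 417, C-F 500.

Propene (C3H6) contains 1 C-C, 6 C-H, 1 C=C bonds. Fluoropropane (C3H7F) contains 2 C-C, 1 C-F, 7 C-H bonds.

D(C-C) ≈ 353 kJ/mol

Let D be the C-C bond energy.
Σ(broken) = 1×D + 6×417 + 1×630 + 1×587 = 3719 + D
Σ(formed) = 2×D + 1×500 + 7×417 = 3419 + 2D
ΔH = Σ(broken) − Σ(formed) = (3719 + D) − (3419 + 2D) = +300 − D
Setting this equal to −53 kJ gives D = 353 kJ/mol.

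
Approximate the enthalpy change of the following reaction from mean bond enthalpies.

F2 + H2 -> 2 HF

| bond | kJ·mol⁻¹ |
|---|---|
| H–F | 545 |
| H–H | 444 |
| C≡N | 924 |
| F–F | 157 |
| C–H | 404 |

Bonds broken (reactants):
  F–F: 1 × 157 = 157
  H–H: 1 × 444 = 444
  Σ(broken) = 601 kJ
Bonds formed (products):
  H–F: 2 × 545 = 1090
  Σ(formed) = 1090 kJ
ΔH = Σ(broken) − Σ(formed) = 601 − 1090 = −489 kJ

ΔH ≈ −489 kJ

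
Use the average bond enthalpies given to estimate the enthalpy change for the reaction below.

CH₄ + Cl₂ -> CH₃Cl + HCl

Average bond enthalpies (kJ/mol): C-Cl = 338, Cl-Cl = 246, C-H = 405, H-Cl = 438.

Bonds broken (reactants):
  C-H: 4 × 405 = 1620
  Cl-Cl: 1 × 246 = 246
  Σ(broken) = 1866 kJ
Bonds formed (products):
  C-Cl: 1 × 338 = 338
  C-H: 3 × 405 = 1215
  H-Cl: 1 × 438 = 438
  Σ(formed) = 1991 kJ
ΔH = Σ(broken) − Σ(formed) = 1866 − 1991 = −125 kJ

ΔH ≈ −125 kJ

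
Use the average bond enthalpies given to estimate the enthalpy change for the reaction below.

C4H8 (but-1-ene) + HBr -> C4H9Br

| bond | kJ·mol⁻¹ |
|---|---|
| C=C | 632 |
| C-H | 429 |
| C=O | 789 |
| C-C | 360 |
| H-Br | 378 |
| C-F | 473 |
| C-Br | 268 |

ΔH ≈ −47 kJ

Bonds broken (reactants):
  C-C: 2 × 360 = 720
  C-H: 8 × 429 = 3432
  C=C: 1 × 632 = 632
  H-Br: 1 × 378 = 378
  Σ(broken) = 5162 kJ
Bonds formed (products):
  C-Br: 1 × 268 = 268
  C-C: 3 × 360 = 1080
  C-H: 9 × 429 = 3861
  Σ(formed) = 5209 kJ
ΔH = Σ(broken) − Σ(formed) = 5162 − 5209 = −47 kJ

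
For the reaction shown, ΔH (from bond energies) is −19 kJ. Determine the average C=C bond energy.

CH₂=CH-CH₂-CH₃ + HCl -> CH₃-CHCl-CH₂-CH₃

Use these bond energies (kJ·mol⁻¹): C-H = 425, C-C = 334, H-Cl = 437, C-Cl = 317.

D(C=C) ≈ 620 kJ/mol

Let D be the C=C bond energy.
Σ(broken) = 2×334 + 8×425 + 1×D + 1×437 = 4505 + D
Σ(formed) = 3×334 + 1×317 + 9×425 = 5144
ΔH = Σ(broken) − Σ(formed) = (4505 + D) − (5144) = −639 + D
Setting this equal to −19 kJ gives D = 620 kJ/mol.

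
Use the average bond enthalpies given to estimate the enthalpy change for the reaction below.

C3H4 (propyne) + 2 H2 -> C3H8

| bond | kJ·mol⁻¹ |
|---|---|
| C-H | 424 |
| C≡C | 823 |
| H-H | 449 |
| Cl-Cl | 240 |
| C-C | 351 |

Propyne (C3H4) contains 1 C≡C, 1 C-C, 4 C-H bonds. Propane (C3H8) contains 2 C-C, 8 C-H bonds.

Bonds broken (reactants):
  C≡C: 1 × 823 = 823
  C-C: 1 × 351 = 351
  C-H: 4 × 424 = 1696
  H-H: 2 × 449 = 898
  Σ(broken) = 3768 kJ
Bonds formed (products):
  C-C: 2 × 351 = 702
  C-H: 8 × 424 = 3392
  Σ(formed) = 4094 kJ
ΔH = Σ(broken) − Σ(formed) = 3768 − 4094 = −326 kJ

ΔH ≈ −326 kJ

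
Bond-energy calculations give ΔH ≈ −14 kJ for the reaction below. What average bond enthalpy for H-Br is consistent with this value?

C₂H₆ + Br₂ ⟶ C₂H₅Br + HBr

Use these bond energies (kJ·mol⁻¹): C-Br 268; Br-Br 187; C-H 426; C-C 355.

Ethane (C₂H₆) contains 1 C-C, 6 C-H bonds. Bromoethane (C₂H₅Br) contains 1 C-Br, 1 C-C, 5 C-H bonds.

Let D be the H-Br bond energy.
Σ(broken) = 1×187 + 1×355 + 6×426 = 3098
Σ(formed) = 1×268 + 1×355 + 5×426 + 1×D = 2753 + D
ΔH = Σ(broken) − Σ(formed) = (3098) − (2753 + D) = +345 − D
Setting this equal to −14 kJ gives D = 359 kJ/mol.

D(H-Br) ≈ 359 kJ/mol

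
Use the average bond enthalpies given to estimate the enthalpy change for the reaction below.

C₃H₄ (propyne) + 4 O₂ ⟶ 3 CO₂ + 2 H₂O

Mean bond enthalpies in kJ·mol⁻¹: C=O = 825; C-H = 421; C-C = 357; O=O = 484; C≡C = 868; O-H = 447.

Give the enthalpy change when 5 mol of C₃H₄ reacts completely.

ΔH = −9465 kJ

Bonds broken (reactants):
  C≡C: 1 × 868 = 868
  C-C: 1 × 357 = 357
  C-H: 4 × 421 = 1684
  O=O: 4 × 484 = 1936
  Σ(broken) = 4845 kJ
Bonds formed (products):
  C=O: 6 × 825 = 4950
  O-H: 4 × 447 = 1788
  Σ(formed) = 6738 kJ
ΔH = Σ(broken) − Σ(formed) = 4845 − 6738 = −1893 kJ
For 5× the reaction as written: 5 × (−1893) = −9465 kJ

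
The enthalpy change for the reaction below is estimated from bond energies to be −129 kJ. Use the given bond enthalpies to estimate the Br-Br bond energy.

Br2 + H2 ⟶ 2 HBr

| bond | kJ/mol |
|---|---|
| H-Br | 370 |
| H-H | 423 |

D(Br-Br) ≈ 188 kJ/mol

Let D be the Br-Br bond energy.
Σ(broken) = 1×D + 1×423 = 423 + D
Σ(formed) = 2×370 = 740
ΔH = Σ(broken) − Σ(formed) = (423 + D) − (740) = −317 + D
Setting this equal to −129 kJ gives D = 188 kJ/mol.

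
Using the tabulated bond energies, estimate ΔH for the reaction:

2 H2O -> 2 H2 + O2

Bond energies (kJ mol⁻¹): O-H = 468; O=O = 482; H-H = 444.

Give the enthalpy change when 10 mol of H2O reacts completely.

Bonds broken (reactants):
  O-H: 4 × 468 = 1872
  Σ(broken) = 1872 kJ
Bonds formed (products):
  H-H: 2 × 444 = 888
  O=O: 1 × 482 = 482
  Σ(formed) = 1370 kJ
ΔH = Σ(broken) − Σ(formed) = 1872 − 1370 = +502 kJ
For 5× the reaction as written: 5 × (+502) = +2510 kJ

ΔH = +2510 kJ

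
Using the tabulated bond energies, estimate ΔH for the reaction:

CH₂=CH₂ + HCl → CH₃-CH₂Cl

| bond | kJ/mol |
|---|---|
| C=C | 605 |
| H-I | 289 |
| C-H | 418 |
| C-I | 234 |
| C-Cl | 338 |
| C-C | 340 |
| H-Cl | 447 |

Bonds broken (reactants):
  C-H: 4 × 418 = 1672
  C=C: 1 × 605 = 605
  H-Cl: 1 × 447 = 447
  Σ(broken) = 2724 kJ
Bonds formed (products):
  C-C: 1 × 340 = 340
  C-Cl: 1 × 338 = 338
  C-H: 5 × 418 = 2090
  Σ(formed) = 2768 kJ
ΔH = Σ(broken) − Σ(formed) = 2724 − 2768 = −44 kJ

ΔH ≈ −44 kJ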